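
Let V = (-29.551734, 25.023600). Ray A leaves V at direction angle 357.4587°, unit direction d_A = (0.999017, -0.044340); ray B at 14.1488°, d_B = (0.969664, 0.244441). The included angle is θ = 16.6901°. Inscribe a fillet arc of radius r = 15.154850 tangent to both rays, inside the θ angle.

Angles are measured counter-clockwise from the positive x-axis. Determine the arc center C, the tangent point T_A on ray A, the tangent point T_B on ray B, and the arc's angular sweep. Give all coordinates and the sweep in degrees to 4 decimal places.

bisector direction at 5.8038° = (0.994874,0.101121)
center distance |VC| = r/sin(θ/2) = 15.154850/sin(8.3451°) = 104.419571
C = V + |VC|·bis = (74.3326,35.5827)
T_A = V + ((C−V)·d_A)·d_A = V + 103.3140·d_A = (73.6606,20.4427)
T_B = V + ((C−V)·d_B)·d_B = V + 103.3140·d_B = (70.6281,50.2778)
sweep = 180° − θ = 163.3099°

center=(74.3326,35.5827) T_A=(73.6606,20.4427) T_B=(70.6281,50.2778) sweep=163.3099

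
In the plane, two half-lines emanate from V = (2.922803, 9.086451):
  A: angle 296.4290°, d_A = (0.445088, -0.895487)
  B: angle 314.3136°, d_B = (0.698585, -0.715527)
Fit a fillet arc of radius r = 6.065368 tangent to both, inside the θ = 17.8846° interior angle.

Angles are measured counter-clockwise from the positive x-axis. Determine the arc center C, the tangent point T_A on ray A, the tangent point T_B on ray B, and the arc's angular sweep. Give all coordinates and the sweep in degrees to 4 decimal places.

bisector direction at 305.3713° = (0.578873,-0.815418)
center distance |VC| = r/sin(θ/2) = 6.065368/sin(8.9423°) = 39.020706
C = V + |VC|·bis = (25.5108,-22.7317)
T_A = V + ((C−V)·d_A)·d_A = V + 38.5464·d_A = (20.0794,-25.4314)
T_B = V + ((C−V)·d_B)·d_B = V + 38.5464·d_B = (29.8508,-18.4946)
sweep = 180° − θ = 162.1154°

center=(25.5108,-22.7317) T_A=(20.0794,-25.4314) T_B=(29.8508,-18.4946) sweep=162.1154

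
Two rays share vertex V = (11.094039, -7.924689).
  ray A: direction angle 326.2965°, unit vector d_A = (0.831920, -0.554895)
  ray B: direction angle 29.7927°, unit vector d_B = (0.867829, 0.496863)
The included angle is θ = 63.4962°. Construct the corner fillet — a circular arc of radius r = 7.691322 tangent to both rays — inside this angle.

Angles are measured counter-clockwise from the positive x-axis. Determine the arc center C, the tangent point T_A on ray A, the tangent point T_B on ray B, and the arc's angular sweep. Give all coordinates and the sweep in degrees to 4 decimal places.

bisector direction at 358.0446° = (0.999418,-0.034122)
center distance |VC| = r/sin(θ/2) = 7.691322/sin(31.7481°) = 14.617124
C = V + |VC|·bis = (25.7027,-8.4234)
T_A = V + ((C−V)·d_A)·d_A = V + 12.4300·d_A = (21.4348,-14.8220)
T_B = V + ((C−V)·d_B)·d_B = V + 12.4300·d_B = (21.8811,-1.7487)
sweep = 180° − θ = 116.5038°

center=(25.7027,-8.4234) T_A=(21.4348,-14.8220) T_B=(21.8811,-1.7487) sweep=116.5038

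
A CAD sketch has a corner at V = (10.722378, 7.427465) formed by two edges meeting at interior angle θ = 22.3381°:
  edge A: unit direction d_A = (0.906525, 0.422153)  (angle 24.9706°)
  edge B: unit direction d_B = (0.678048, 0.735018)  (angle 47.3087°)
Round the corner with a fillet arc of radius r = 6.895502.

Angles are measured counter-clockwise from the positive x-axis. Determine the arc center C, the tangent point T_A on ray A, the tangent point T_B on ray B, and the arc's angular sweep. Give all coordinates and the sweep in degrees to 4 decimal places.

center=(39.4707,28.4216) T_A=(42.3817,22.1707) T_B=(34.4024,33.0971) sweep=157.6619

bisector direction at 36.1397° = (0.807582,0.589755)
center distance |VC| = r/sin(θ/2) = 6.895502/sin(11.1691°) = 35.598060
C = V + |VC|·bis = (39.4707,28.4216)
T_A = V + ((C−V)·d_A)·d_A = V + 34.9238·d_A = (42.3817,22.1707)
T_B = V + ((C−V)·d_B)·d_B = V + 34.9238·d_B = (34.4024,33.0971)
sweep = 180° − θ = 157.6619°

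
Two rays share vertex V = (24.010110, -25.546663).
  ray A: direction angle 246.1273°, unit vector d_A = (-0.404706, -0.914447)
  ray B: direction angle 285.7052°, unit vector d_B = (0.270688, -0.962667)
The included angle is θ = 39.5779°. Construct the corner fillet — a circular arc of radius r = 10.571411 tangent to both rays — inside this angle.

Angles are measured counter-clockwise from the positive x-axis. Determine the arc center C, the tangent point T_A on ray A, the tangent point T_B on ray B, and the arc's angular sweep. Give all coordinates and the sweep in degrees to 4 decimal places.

center=(21.7864,-56.6923) T_A=(12.1194,-52.4140) T_B=(31.9632,-53.8308) sweep=140.4221

bisector direction at 265.9163° = (-0.071215,-0.997461)
center distance |VC| = r/sin(θ/2) = 10.571411/sin(19.7889°) = 31.224958
C = V + |VC|·bis = (21.7864,-56.6923)
T_A = V + ((C−V)·d_A)·d_A = V + 29.3810·d_A = (12.1194,-52.4140)
T_B = V + ((C−V)·d_B)·d_B = V + 29.3810·d_B = (31.9632,-53.8308)
sweep = 180° − θ = 140.4221°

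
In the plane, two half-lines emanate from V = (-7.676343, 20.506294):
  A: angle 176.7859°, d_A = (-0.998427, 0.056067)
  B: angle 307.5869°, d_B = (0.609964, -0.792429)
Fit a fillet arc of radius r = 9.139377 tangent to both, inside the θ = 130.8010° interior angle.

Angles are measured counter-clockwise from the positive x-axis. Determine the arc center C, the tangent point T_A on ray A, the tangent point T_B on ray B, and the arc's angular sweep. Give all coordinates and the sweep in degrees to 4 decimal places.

center=(-12.3664,11.6159) T_A=(-11.8540,20.7409) T_B=(-5.1241,17.1906) sweep=49.1990

bisector direction at 242.1864° = (-0.466597,-0.884470)
center distance |VC| = r/sin(θ/2) = 9.139377/sin(65.4005°) = 10.051669
C = V + |VC|·bis = (-12.3664,11.6159)
T_A = V + ((C−V)·d_A)·d_A = V + 4.1842·d_A = (-11.8540,20.7409)
T_B = V + ((C−V)·d_B)·d_B = V + 4.1842·d_B = (-5.1241,17.1906)
sweep = 180° − θ = 49.1990°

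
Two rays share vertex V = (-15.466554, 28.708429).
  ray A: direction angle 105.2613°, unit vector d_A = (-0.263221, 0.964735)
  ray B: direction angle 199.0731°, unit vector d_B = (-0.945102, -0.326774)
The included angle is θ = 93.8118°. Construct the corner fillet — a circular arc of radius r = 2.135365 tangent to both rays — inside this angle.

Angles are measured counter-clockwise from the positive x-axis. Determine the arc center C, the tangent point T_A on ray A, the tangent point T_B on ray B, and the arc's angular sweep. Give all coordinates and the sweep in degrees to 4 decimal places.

bisector direction at 152.1672° = (-0.884314,0.466893)
center distance |VC| = r/sin(θ/2) = 2.135365/sin(46.9059°) = 2.924226
C = V + |VC|·bis = (-18.0525,30.0737)
T_A = V + ((C−V)·d_A)·d_A = V + 1.9978·d_A = (-15.9924,30.6358)
T_B = V + ((C−V)·d_B)·d_B = V + 1.9978·d_B = (-17.3547,28.0556)
sweep = 180° − θ = 86.1882°

center=(-18.0525,30.0737) T_A=(-15.9924,30.6358) T_B=(-17.3547,28.0556) sweep=86.1882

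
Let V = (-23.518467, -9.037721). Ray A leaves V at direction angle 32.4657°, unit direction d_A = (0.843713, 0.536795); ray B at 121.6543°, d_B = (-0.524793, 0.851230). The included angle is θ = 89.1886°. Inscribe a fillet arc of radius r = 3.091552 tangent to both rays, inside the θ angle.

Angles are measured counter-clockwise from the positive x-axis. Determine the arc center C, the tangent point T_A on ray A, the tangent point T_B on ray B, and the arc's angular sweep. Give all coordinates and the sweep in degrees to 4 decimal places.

bisector direction at 77.0600° = (0.223931,0.974605)
center distance |VC| = r/sin(θ/2) = 3.091552/sin(44.5943°) = 4.403405
C = V + |VC|·bis = (-22.5324,-4.7461)
T_A = V + ((C−V)·d_A)·d_A = V + 3.1356·d_A = (-20.8729,-7.3545)
T_B = V + ((C−V)·d_B)·d_B = V + 3.1356·d_B = (-25.1640,-6.3686)
sweep = 180° − θ = 90.8114°

center=(-22.5324,-4.7461) T_A=(-20.8729,-7.3545) T_B=(-25.1640,-6.3686) sweep=90.8114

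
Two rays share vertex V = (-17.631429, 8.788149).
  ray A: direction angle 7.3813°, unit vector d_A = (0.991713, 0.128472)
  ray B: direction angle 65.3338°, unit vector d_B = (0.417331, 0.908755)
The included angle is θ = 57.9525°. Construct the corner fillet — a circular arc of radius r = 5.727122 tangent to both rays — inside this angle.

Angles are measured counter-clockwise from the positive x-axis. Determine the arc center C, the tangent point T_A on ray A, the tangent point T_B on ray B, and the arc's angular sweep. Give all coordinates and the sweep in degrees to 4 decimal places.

center=(-8.1108,15.7965) T_A=(-7.3750,10.1168) T_B=(-13.3153,18.1866) sweep=122.0475

bisector direction at 36.3575° = (0.805333,0.592822)
center distance |VC| = r/sin(θ/2) = 5.727122/sin(28.9763°) = 11.821978
C = V + |VC|·bis = (-8.1108,15.7965)
T_A = V + ((C−V)·d_A)·d_A = V + 10.3421·d_A = (-7.3750,10.1168)
T_B = V + ((C−V)·d_B)·d_B = V + 10.3421·d_B = (-13.3153,18.1866)
sweep = 180° − θ = 122.0475°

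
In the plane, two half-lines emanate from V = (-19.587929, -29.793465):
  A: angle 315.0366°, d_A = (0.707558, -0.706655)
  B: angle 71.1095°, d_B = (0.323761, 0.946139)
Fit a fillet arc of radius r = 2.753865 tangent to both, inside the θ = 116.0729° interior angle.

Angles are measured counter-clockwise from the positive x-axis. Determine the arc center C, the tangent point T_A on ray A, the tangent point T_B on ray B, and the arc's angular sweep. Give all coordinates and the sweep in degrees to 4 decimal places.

bisector direction at 13.0731° = (0.974082,0.226193)
center distance |VC| = r/sin(θ/2) = 2.753865/sin(58.0365°) = 3.246008
C = V + |VC|·bis = (-16.4260,-29.0592)
T_A = V + ((C−V)·d_A)·d_A = V + 1.7184·d_A = (-18.3721,-31.0078)
T_B = V + ((C−V)·d_B)·d_B = V + 1.7184·d_B = (-19.0316,-28.1676)
sweep = 180° − θ = 63.9271°

center=(-16.4260,-29.0592) T_A=(-18.3721,-31.0078) T_B=(-19.0316,-28.1676) sweep=63.9271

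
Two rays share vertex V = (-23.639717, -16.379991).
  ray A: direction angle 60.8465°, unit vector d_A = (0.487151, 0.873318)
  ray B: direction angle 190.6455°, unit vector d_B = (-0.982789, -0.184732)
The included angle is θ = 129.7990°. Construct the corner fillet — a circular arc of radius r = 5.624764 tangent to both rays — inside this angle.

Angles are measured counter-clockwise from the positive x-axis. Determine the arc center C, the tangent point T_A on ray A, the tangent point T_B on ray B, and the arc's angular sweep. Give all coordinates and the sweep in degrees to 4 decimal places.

bisector direction at 125.7460° = (-0.584193,0.811615)
center distance |VC| = r/sin(θ/2) = 5.624764/sin(64.8995°) = 6.211330
C = V + |VC|·bis = (-27.2683,-11.3388)
T_A = V + ((C−V)·d_A)·d_A = V + 2.6349·d_A = (-22.3561,-14.0789)
T_B = V + ((C−V)·d_B)·d_B = V + 2.6349·d_B = (-26.2293,-16.8667)
sweep = 180° − θ = 50.2010°

center=(-27.2683,-11.3388) T_A=(-22.3561,-14.0789) T_B=(-26.2293,-16.8667) sweep=50.2010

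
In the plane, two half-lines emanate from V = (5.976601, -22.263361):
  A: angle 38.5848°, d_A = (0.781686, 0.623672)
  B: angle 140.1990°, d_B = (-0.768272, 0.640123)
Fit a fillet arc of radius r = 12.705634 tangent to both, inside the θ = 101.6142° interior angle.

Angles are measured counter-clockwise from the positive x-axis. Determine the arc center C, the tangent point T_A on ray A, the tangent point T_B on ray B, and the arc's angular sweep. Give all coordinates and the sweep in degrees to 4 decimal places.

bisector direction at 89.3919° = (0.010613,0.999944)
center distance |VC| = r/sin(θ/2) = 12.705634/sin(50.8071°) = 16.393884
C = V + |VC|·bis = (6.1506,-5.8704)
T_A = V + ((C−V)·d_A)·d_A = V + 10.3598·d_A = (14.0747,-15.8022)
T_B = V + ((C−V)·d_B)·d_B = V + 10.3598·d_B = (-1.9826,-15.6318)
sweep = 180° − θ = 78.3858°

center=(6.1506,-5.8704) T_A=(14.0747,-15.8022) T_B=(-1.9826,-15.6318) sweep=78.3858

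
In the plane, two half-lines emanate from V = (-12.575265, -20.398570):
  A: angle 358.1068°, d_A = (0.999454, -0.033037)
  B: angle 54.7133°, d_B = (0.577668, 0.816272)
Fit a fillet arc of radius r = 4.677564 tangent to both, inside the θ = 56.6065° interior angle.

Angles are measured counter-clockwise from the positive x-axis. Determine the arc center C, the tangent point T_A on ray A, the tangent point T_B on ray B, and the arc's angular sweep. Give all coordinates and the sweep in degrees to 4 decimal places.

bisector direction at 26.4101° = (0.895634,0.444792)
center distance |VC| = r/sin(θ/2) = 4.677564/sin(28.3032°) = 9.865403
C = V + |VC|·bis = (-3.7395,-16.0105)
T_A = V + ((C−V)·d_A)·d_A = V + 8.6860·d_A = (-3.8940,-20.6855)
T_B = V + ((C−V)·d_B)·d_B = V + 8.6860·d_B = (-7.5576,-13.3084)
sweep = 180° − θ = 123.3935°

center=(-3.7395,-16.0105) T_A=(-3.8940,-20.6855) T_B=(-7.5576,-13.3084) sweep=123.3935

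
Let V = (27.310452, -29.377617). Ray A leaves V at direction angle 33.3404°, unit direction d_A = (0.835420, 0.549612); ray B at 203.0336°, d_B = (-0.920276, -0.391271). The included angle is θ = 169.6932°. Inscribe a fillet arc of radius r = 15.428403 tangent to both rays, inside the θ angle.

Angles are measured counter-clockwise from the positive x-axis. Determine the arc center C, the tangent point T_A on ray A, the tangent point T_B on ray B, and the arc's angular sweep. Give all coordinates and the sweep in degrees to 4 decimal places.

center=(19.9933,-15.7237) T_A=(28.4729,-28.6129) T_B=(26.0299,-29.9220) sweep=10.3068

bisector direction at 118.1870° = (-0.472351,0.881411)
center distance |VC| = r/sin(θ/2) = 15.428403/sin(84.8466°) = 15.491021
C = V + |VC|·bis = (19.9933,-15.7237)
T_A = V + ((C−V)·d_A)·d_A = V + 1.3914·d_A = (28.4729,-28.6129)
T_B = V + ((C−V)·d_B)·d_B = V + 1.3914·d_B = (26.0299,-29.9220)
sweep = 180° − θ = 10.3068°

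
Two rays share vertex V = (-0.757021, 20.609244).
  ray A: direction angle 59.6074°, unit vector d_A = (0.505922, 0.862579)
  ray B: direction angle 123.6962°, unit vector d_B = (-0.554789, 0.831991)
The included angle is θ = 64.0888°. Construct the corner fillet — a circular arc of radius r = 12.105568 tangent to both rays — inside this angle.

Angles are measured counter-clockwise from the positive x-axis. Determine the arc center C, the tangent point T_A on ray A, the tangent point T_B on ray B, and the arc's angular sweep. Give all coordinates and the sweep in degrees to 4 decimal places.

bisector direction at 91.6518° = (-0.028825,0.999584)
center distance |VC| = r/sin(θ/2) = 12.105568/sin(32.0444°) = 22.815886
C = V + |VC|·bis = (-1.4147,43.4156)
T_A = V + ((C−V)·d_A)·d_A = V + 19.3396·d_A = (9.0273,37.2912)
T_B = V + ((C−V)·d_B)·d_B = V + 19.3396·d_B = (-11.4864,36.6996)
sweep = 180° − θ = 115.9112°

center=(-1.4147,43.4156) T_A=(9.0273,37.2912) T_B=(-11.4864,36.6996) sweep=115.9112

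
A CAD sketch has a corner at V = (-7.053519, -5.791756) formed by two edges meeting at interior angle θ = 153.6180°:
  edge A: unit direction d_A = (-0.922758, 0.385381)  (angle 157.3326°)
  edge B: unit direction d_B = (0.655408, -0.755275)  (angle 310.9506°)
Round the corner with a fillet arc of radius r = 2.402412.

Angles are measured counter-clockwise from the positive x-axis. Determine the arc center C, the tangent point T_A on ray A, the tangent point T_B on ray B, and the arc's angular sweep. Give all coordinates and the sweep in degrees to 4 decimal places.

center=(-8.4990,-7.7916) T_A=(-7.5731,-5.5748) T_B=(-6.6845,-6.2170) sweep=26.3820

bisector direction at 234.1416° = (-0.585784,-0.810467)
center distance |VC| = r/sin(θ/2) = 2.402412/sin(76.8090°) = 2.467518
C = V + |VC|·bis = (-8.4990,-7.7916)
T_A = V + ((C−V)·d_A)·d_A = V + 0.5631·d_A = (-7.5731,-5.5748)
T_B = V + ((C−V)·d_B)·d_B = V + 0.5631·d_B = (-6.6845,-6.2170)
sweep = 180° − θ = 26.3820°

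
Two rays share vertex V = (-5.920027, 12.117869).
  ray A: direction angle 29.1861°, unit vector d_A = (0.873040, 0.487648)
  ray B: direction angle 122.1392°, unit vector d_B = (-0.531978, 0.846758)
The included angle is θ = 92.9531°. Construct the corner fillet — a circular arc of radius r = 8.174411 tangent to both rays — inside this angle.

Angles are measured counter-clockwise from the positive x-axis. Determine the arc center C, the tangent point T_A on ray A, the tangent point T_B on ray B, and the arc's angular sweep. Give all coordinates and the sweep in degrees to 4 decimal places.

center=(-3.1283,23.0404) T_A=(0.8579,15.9038) T_B=(-10.0501,18.6917) sweep=87.0469

bisector direction at 75.6627° = (0.247631,0.968855)
center distance |VC| = r/sin(θ/2) = 8.174411/sin(46.4766°) = 11.273610
C = V + |VC|·bis = (-3.1283,23.0404)
T_A = V + ((C−V)·d_A)·d_A = V + 7.7636·d_A = (0.8579,15.9038)
T_B = V + ((C−V)·d_B)·d_B = V + 7.7636·d_B = (-10.0501,18.6917)
sweep = 180° − θ = 87.0469°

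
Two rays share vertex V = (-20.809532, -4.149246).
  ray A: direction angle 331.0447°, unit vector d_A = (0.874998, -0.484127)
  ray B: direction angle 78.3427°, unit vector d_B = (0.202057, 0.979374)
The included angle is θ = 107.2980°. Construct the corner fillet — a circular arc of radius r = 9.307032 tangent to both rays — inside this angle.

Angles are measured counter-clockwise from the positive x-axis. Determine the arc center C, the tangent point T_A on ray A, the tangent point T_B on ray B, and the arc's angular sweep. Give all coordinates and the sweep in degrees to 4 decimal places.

center=(-10.3105,0.6784) T_A=(-14.8163,-7.4653) T_B=(-19.4255,2.5589) sweep=72.7020

bisector direction at 24.6937° = (0.908554,0.417767)
center distance |VC| = r/sin(θ/2) = 9.307032/sin(53.6490°) = 11.555774
C = V + |VC|·bis = (-10.3105,0.6784)
T_A = V + ((C−V)·d_A)·d_A = V + 6.8495·d_A = (-14.8163,-7.4653)
T_B = V + ((C−V)·d_B)·d_B = V + 6.8495·d_B = (-19.4255,2.5589)
sweep = 180° − θ = 72.7020°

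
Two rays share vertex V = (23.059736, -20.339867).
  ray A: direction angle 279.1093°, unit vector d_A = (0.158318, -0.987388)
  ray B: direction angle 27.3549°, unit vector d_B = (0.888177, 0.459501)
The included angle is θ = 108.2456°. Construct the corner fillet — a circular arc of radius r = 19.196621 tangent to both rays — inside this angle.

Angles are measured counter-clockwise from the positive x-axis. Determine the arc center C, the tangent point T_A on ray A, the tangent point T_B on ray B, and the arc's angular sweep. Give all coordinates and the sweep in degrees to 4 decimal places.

bisector direction at 333.2321° = (0.892838,-0.450377)
center distance |VC| = r/sin(θ/2) = 19.196621/sin(54.1228°) = 23.691491
C = V + |VC|·bis = (44.2124,-31.0100)
T_A = V + ((C−V)·d_A)·d_A = V + 13.8844·d_A = (25.2579,-34.0492)
T_B = V + ((C−V)·d_B)·d_B = V + 13.8844·d_B = (35.3915,-13.9600)
sweep = 180° − θ = 71.7544°

center=(44.2124,-31.0100) T_A=(25.2579,-34.0492) T_B=(35.3915,-13.9600) sweep=71.7544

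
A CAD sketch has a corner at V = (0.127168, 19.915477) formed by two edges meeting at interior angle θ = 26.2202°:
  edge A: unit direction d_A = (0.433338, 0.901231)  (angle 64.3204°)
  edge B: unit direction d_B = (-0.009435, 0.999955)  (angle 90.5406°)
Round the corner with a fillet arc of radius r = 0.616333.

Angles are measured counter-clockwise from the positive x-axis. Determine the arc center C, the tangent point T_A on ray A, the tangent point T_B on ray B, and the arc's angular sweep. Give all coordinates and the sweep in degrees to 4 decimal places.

bisector direction at 77.4305° = (0.217624,0.976033)
center distance |VC| = r/sin(θ/2) = 0.616333/sin(13.1101°) = 2.717242
C = V + |VC|·bis = (0.7185,22.5676)
T_A = V + ((C−V)·d_A)·d_A = V + 2.6464·d_A = (1.2740,22.3005)
T_B = V + ((C−V)·d_B)·d_B = V + 2.6464·d_B = (0.1022,22.5618)
sweep = 180° − θ = 153.7798°

center=(0.7185,22.5676) T_A=(1.2740,22.3005) T_B=(0.1022,22.5618) sweep=153.7798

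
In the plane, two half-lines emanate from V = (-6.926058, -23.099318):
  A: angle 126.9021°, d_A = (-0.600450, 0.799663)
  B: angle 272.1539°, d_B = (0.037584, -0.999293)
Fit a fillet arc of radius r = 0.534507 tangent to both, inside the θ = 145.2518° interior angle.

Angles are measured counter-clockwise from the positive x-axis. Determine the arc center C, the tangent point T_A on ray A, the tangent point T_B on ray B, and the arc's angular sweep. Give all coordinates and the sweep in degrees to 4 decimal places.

bisector direction at 199.5280° = (-0.942478,-0.334267)
center distance |VC| = r/sin(θ/2) = 0.534507/sin(72.6259°) = 0.560059
C = V + |VC|·bis = (-7.4539,-23.2865)
T_A = V + ((C−V)·d_A)·d_A = V + 0.1672·d_A = (-7.0265,-22.9656)
T_B = V + ((C−V)·d_B)·d_B = V + 0.1672·d_B = (-6.9198,-23.2664)
sweep = 180° − θ = 34.7482°

center=(-7.4539,-23.2865) T_A=(-7.0265,-22.9656) T_B=(-6.9198,-23.2664) sweep=34.7482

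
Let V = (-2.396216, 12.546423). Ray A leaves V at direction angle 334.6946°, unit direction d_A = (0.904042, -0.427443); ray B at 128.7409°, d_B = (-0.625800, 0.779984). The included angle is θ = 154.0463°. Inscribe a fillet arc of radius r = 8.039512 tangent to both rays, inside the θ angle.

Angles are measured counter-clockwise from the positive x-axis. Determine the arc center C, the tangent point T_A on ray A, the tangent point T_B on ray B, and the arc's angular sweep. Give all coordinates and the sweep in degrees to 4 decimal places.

center=(2.7151,19.0226) T_A=(-0.7213,11.7545) T_B=(-3.5556,13.9915) sweep=25.9537

bisector direction at 51.7177° = (0.619536,0.784968)
center distance |VC| = r/sin(θ/2) = 8.039512/sin(77.0232°) = 8.250215
C = V + |VC|·bis = (2.7151,19.0226)
T_A = V + ((C−V)·d_A)·d_A = V + 1.8526·d_A = (-0.7213,11.7545)
T_B = V + ((C−V)·d_B)·d_B = V + 1.8526·d_B = (-3.5556,13.9915)
sweep = 180° − θ = 25.9537°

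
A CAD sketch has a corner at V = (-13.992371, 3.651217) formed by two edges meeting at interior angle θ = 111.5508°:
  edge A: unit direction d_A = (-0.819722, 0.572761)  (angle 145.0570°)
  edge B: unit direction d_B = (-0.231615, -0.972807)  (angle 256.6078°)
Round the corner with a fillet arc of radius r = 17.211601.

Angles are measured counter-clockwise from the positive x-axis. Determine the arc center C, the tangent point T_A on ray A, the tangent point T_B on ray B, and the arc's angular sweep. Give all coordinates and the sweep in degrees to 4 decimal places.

bisector direction at 200.8324° = (-0.934625,-0.355636)
center distance |VC| = r/sin(θ/2) = 17.211601/sin(55.7754°) = 20.816141
C = V + |VC|·bis = (-33.4477,-3.7517)
T_A = V + ((C−V)·d_A)·d_A = V + 11.7078·d_A = (-23.5895,10.3570)
T_B = V + ((C−V)·d_B)·d_B = V + 11.7078·d_B = (-16.7041,-7.7382)
sweep = 180° − θ = 68.4492°

center=(-33.4477,-3.7517) T_A=(-23.5895,10.3570) T_B=(-16.7041,-7.7382) sweep=68.4492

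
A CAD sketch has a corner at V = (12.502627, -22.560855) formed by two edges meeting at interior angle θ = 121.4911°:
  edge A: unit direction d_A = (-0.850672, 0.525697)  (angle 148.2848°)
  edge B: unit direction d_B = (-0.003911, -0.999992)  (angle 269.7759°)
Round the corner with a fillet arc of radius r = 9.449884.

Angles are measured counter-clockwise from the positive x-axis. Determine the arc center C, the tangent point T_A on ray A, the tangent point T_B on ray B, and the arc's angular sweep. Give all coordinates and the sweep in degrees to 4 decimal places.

center=(3.0321,-27.8170) T_A=(7.9999,-19.7783) T_B=(12.4819,-27.8540) sweep=58.5089

bisector direction at 209.0303° = (-0.874363,-0.485273)
center distance |VC| = r/sin(θ/2) = 9.449884/sin(60.7456°) = 10.831333
C = V + |VC|·bis = (3.0321,-27.8170)
T_A = V + ((C−V)·d_A)·d_A = V + 5.2932·d_A = (7.9999,-19.7783)
T_B = V + ((C−V)·d_B)·d_B = V + 5.2932·d_B = (12.4819,-27.8540)
sweep = 180° − θ = 58.5089°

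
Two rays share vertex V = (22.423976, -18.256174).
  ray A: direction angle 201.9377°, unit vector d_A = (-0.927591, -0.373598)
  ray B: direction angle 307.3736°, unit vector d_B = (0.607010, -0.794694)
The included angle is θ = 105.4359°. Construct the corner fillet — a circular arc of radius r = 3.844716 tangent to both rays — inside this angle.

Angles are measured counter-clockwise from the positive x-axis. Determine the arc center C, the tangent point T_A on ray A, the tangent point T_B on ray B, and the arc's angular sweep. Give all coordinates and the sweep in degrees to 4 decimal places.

center=(21.1453,-22.9160) T_A=(19.7089,-19.3497) T_B=(24.2007,-20.5822) sweep=74.5641

bisector direction at 254.6556° = (-0.264620,-0.964353)
center distance |VC| = r/sin(θ/2) = 3.844716/sin(52.7180°) = 4.832089
C = V + |VC|·bis = (21.1453,-22.9160)
T_A = V + ((C−V)·d_A)·d_A = V + 2.9270·d_A = (19.7089,-19.3497)
T_B = V + ((C−V)·d_B)·d_B = V + 2.9270·d_B = (24.2007,-20.5822)
sweep = 180° − θ = 74.5641°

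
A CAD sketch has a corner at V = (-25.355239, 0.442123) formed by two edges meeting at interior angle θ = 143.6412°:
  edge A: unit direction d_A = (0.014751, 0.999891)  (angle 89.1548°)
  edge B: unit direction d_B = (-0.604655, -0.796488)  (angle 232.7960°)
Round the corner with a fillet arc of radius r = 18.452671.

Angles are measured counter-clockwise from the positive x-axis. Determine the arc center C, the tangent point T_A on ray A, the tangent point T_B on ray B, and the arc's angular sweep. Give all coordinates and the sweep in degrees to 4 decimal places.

center=(-43.7165,6.7732) T_A=(-25.2659,6.5010) T_B=(-29.0192,-4.3843) sweep=36.3588

bisector direction at 160.9754° = (-0.945379,0.325974)
center distance |VC| = r/sin(θ/2) = 18.452671/sin(71.8206°) = 19.422141
C = V + |VC|·bis = (-43.7165,6.7732)
T_A = V + ((C−V)·d_A)·d_A = V + 6.0596·d_A = (-25.2659,6.5010)
T_B = V + ((C−V)·d_B)·d_B = V + 6.0596·d_B = (-29.0192,-4.3843)
sweep = 180° − θ = 36.3588°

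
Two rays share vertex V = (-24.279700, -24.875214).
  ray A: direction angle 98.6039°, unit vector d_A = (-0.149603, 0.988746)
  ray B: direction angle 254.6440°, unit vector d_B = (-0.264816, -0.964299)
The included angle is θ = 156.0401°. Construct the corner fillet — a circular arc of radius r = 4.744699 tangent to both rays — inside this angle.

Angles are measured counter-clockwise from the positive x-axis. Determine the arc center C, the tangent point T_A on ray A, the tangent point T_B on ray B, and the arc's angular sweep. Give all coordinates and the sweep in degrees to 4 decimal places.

bisector direction at 176.6240° = (-0.998265,0.058889)
center distance |VC| = r/sin(θ/2) = 4.744699/sin(78.0200°) = 4.850338
C = V + |VC|·bis = (-29.1216,-24.5896)
T_A = V + ((C−V)·d_A)·d_A = V + 1.0068·d_A = (-24.4303,-23.8798)
T_B = V + ((C−V)·d_B)·d_B = V + 1.0068·d_B = (-24.5463,-25.8461)
sweep = 180° − θ = 23.9599°

center=(-29.1216,-24.5896) T_A=(-24.4303,-23.8798) T_B=(-24.5463,-25.8461) sweep=23.9599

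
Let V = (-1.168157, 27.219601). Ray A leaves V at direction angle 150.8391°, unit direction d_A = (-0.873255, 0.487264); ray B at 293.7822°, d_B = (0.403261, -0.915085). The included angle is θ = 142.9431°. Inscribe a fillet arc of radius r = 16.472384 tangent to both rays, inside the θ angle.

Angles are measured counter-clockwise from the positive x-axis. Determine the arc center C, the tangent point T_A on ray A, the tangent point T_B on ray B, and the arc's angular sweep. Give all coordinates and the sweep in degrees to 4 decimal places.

bisector direction at 222.3106° = (-0.739506,-0.673150)
center distance |VC| = r/sin(θ/2) = 16.472384/sin(71.4715°) = 17.372891
C = V + |VC|·bis = (-14.0155,15.5250)
T_A = V + ((C−V)·d_A)·d_A = V + 5.5207·d_A = (-5.9891,29.9096)
T_B = V + ((C−V)·d_B)·d_B = V + 5.5207·d_B = (1.0581,22.1677)
sweep = 180° − θ = 37.0569°

center=(-14.0155,15.5250) T_A=(-5.9891,29.9096) T_B=(1.0581,22.1677) sweep=37.0569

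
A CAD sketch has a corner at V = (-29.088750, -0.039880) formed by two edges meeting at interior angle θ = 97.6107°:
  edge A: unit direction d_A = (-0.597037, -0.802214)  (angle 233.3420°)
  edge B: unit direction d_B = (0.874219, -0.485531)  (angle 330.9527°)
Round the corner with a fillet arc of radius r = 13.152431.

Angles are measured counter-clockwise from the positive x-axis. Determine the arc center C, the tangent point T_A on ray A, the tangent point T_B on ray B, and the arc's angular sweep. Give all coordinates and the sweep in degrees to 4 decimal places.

center=(-25.4107,-17.1274) T_A=(-35.9618,-9.2749) T_B=(-19.0248,-5.6293) sweep=82.3893

bisector direction at 282.1474° = (0.210427,-0.977610)
center distance |VC| = r/sin(θ/2) = 13.152431/sin(48.8053°) = 17.478862
C = V + |VC|·bis = (-25.4107,-17.1274)
T_A = V + ((C−V)·d_A)·d_A = V + 11.5119·d_A = (-35.9618,-9.2749)
T_B = V + ((C−V)·d_B)·d_B = V + 11.5119·d_B = (-19.0248,-5.6293)
sweep = 180° − θ = 82.3893°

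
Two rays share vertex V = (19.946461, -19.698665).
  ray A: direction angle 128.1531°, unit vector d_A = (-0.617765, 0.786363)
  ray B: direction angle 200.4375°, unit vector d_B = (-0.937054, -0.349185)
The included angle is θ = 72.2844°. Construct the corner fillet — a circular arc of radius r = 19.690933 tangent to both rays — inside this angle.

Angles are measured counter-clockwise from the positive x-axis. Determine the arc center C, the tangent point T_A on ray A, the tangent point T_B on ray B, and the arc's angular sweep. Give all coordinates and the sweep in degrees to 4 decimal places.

center=(-12.1935,-10.6617) T_A=(3.2907,1.5027) T_B=(-5.3177,-29.1131) sweep=107.7156

bisector direction at 164.2953° = (-0.962670,0.270679)
center distance |VC| = r/sin(θ/2) = 19.690933/sin(36.1422°) = 33.386272
C = V + |VC|·bis = (-12.1935,-10.6617)
T_A = V + ((C−V)·d_A)·d_A = V + 26.9613·d_A = (3.2907,1.5027)
T_B = V + ((C−V)·d_B)·d_B = V + 26.9613·d_B = (-5.3177,-29.1131)
sweep = 180° − θ = 107.7156°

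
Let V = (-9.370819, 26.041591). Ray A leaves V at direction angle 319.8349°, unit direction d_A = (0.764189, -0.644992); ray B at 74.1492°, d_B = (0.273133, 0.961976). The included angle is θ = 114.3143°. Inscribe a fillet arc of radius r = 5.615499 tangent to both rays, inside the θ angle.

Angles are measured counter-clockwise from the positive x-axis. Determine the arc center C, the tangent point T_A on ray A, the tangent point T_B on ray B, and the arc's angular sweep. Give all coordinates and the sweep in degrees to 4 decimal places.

bisector direction at 16.9920° = (0.956345,0.292239)
center distance |VC| = r/sin(θ/2) = 5.615499/sin(57.1572°) = 6.683835
C = V + |VC|·bis = (-2.9788,27.9949)
T_A = V + ((C−V)·d_A)·d_A = V + 3.6249·d_A = (-6.6007,23.7036)
T_B = V + ((C−V)·d_B)·d_B = V + 3.6249·d_B = (-8.3807,29.5286)
sweep = 180° − θ = 65.6857°

center=(-2.9788,27.9949) T_A=(-6.6007,23.7036) T_B=(-8.3807,29.5286) sweep=65.6857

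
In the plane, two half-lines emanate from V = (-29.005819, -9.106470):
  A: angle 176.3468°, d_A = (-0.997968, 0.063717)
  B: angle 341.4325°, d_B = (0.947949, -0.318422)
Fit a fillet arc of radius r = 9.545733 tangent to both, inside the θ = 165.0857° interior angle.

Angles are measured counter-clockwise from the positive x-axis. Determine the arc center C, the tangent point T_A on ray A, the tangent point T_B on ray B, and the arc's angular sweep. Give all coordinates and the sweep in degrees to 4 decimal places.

center=(-30.8610,-18.5532) T_A=(-30.2527,-9.0269) T_B=(-27.8214,-9.5043) sweep=14.9143

bisector direction at 258.8897° = (-0.192699,-0.981258)
center distance |VC| = r/sin(θ/2) = 9.545733/sin(82.5429°) = 9.627158
C = V + |VC|·bis = (-30.8610,-18.5532)
T_A = V + ((C−V)·d_A)·d_A = V + 1.2495·d_A = (-30.2527,-9.0269)
T_B = V + ((C−V)·d_B)·d_B = V + 1.2495·d_B = (-27.8214,-9.5043)
sweep = 180° − θ = 14.9143°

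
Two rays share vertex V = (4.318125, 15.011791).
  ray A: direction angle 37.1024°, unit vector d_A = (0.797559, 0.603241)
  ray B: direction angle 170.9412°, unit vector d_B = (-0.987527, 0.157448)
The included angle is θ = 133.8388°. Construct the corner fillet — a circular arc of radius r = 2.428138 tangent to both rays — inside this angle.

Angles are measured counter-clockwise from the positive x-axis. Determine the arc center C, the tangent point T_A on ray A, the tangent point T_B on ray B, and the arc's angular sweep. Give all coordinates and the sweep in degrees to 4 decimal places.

bisector direction at 104.0218° = (-0.242291,0.970204)
center distance |VC| = r/sin(θ/2) = 2.428138/sin(66.9194°) = 2.639412
C = V + |VC|·bis = (3.6786,17.5726)
T_A = V + ((C−V)·d_A)·d_A = V + 1.0347·d_A = (5.1434,15.6360)
T_B = V + ((C−V)·d_B)·d_B = V + 1.0347·d_B = (3.2963,15.1747)
sweep = 180° − θ = 46.1612°

center=(3.6786,17.5726) T_A=(5.1434,15.6360) T_B=(3.2963,15.1747) sweep=46.1612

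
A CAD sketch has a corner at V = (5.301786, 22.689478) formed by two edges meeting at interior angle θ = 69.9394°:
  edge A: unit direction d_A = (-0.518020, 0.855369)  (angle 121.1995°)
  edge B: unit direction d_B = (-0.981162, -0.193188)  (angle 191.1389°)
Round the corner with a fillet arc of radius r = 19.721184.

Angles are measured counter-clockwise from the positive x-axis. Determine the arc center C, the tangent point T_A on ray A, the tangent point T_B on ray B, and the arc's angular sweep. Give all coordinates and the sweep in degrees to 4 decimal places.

center=(-26.1734,36.5919) T_A=(-9.3045,46.8079) T_B=(-22.3635,17.2422) sweep=110.0606

bisector direction at 156.1692° = (-0.914743,0.404037)
center distance |VC| = r/sin(θ/2) = 19.721184/sin(34.9697°) = 34.408827
C = V + |VC|·bis = (-26.1734,36.5919)
T_A = V + ((C−V)·d_A)·d_A = V + 28.1965·d_A = (-9.3045,46.8079)
T_B = V + ((C−V)·d_B)·d_B = V + 28.1965·d_B = (-22.3635,17.2422)
sweep = 180° − θ = 110.0606°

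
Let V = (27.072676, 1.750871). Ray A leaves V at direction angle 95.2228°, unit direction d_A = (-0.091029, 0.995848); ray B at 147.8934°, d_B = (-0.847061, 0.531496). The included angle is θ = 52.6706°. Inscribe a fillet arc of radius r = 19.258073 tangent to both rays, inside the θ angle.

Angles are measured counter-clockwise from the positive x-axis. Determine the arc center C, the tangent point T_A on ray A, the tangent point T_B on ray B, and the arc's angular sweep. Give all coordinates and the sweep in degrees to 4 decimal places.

center=(4.3530,38.7417) T_A=(23.5312,40.4947) T_B=(-5.8825,22.4289) sweep=127.3294

bisector direction at 121.5581° = (-0.523363,0.852110)
center distance |VC| = r/sin(θ/2) = 19.258073/sin(26.3353°) = 43.410856
C = V + |VC|·bis = (4.3530,38.7417)
T_A = V + ((C−V)·d_A)·d_A = V + 38.9054·d_A = (23.5312,40.4947)
T_B = V + ((C−V)·d_B)·d_B = V + 38.9054·d_B = (-5.8825,22.4289)
sweep = 180° − θ = 127.3294°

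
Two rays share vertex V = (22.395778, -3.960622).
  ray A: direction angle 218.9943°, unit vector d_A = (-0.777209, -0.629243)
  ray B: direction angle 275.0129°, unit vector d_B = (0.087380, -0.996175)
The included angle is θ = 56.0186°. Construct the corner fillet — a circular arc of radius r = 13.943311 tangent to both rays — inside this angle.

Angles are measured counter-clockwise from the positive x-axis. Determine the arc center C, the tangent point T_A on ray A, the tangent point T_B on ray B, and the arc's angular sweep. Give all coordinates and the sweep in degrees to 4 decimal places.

bisector direction at 247.0036° = (-0.390673,-0.920529)
center distance |VC| = r/sin(θ/2) = 13.943311/sin(28.0093°) = 29.690948
C = V + |VC|·bis = (10.7963,-31.2920)
T_A = V + ((C−V)·d_A)·d_A = V + 26.2133·d_A = (2.0226,-20.4552)
T_B = V + ((C−V)·d_B)·d_B = V + 26.2133·d_B = (24.6863,-30.0736)
sweep = 180° − θ = 123.9814°

center=(10.7963,-31.2920) T_A=(2.0226,-20.4552) T_B=(24.6863,-30.0736) sweep=123.9814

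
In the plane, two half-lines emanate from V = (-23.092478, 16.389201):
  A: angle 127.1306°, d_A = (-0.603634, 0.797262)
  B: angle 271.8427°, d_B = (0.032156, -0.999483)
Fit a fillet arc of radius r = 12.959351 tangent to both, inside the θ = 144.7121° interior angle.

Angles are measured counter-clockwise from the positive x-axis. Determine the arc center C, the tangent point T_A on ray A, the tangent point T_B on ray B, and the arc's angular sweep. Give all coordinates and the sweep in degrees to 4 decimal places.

bisector direction at 199.4866° = (-0.942719,-0.333587)
center distance |VC| = r/sin(θ/2) = 12.959351/sin(72.3560°) = 13.599072
C = V + |VC|·bis = (-35.9126,11.8527)
T_A = V + ((C−V)·d_A)·d_A = V + 4.1219·d_A = (-25.5806,19.6754)
T_B = V + ((C−V)·d_B)·d_B = V + 4.1219·d_B = (-22.9599,12.2694)
sweep = 180° − θ = 35.2879°

center=(-35.9126,11.8527) T_A=(-25.5806,19.6754) T_B=(-22.9599,12.2694) sweep=35.2879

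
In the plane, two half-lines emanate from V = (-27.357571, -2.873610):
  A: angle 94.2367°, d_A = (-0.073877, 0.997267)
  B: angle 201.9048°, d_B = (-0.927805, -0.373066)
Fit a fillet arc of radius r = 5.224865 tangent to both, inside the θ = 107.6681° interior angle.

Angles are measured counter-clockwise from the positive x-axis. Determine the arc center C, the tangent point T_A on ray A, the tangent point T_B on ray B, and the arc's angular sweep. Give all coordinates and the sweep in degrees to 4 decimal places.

bisector direction at 148.0707° = (-0.848702,0.528872)
center distance |VC| = r/sin(θ/2) = 5.224865/sin(53.8340°) = 6.471935
C = V + |VC|·bis = (-32.8503,0.5492)
T_A = V + ((C−V)·d_A)·d_A = V + 3.8193·d_A = (-27.6397,0.9352)
T_B = V + ((C−V)·d_B)·d_B = V + 3.8193·d_B = (-30.9011,-4.2984)
sweep = 180° − θ = 72.3319°

center=(-32.8503,0.5492) T_A=(-27.6397,0.9352) T_B=(-30.9011,-4.2984) sweep=72.3319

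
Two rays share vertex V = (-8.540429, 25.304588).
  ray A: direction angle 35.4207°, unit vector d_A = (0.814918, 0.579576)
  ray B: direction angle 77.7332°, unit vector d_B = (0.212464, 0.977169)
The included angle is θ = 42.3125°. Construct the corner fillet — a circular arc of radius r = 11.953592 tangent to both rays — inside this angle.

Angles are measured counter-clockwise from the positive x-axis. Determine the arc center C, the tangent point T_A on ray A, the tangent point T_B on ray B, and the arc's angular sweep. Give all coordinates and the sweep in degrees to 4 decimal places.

center=(9.7029,52.9478) T_A=(16.6309,43.2066) T_B=(-1.9778,55.4875) sweep=137.6875

bisector direction at 56.5769° = (0.550817,0.834626)
center distance |VC| = r/sin(θ/2) = 11.953592/sin(21.1562°) = 33.120466
C = V + |VC|·bis = (9.7029,52.9478)
T_A = V + ((C−V)·d_A)·d_A = V + 30.8881·d_A = (16.6309,43.2066)
T_B = V + ((C−V)·d_B)·d_B = V + 30.8881·d_B = (-1.9778,55.4875)
sweep = 180° − θ = 137.6875°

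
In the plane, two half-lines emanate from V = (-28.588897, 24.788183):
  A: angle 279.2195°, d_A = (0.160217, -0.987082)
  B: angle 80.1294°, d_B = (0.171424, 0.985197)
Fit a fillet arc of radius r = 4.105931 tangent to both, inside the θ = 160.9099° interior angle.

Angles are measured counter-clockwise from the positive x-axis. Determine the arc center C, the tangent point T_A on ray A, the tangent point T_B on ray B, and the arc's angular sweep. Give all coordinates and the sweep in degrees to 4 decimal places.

bisector direction at 359.6744° = (0.999984,-0.005682)
center distance |VC| = r/sin(θ/2) = 4.105931/sin(80.4549°) = 4.163573
C = V + |VC|·bis = (-24.4254,24.7645)
T_A = V + ((C−V)·d_A)·d_A = V + 0.6904·d_A = (-28.4783,24.1067)
T_B = V + ((C−V)·d_B)·d_B = V + 0.6904·d_B = (-28.4705,25.4684)
sweep = 180° − θ = 19.0901°

center=(-24.4254,24.7645) T_A=(-28.4783,24.1067) T_B=(-28.4705,25.4684) sweep=19.0901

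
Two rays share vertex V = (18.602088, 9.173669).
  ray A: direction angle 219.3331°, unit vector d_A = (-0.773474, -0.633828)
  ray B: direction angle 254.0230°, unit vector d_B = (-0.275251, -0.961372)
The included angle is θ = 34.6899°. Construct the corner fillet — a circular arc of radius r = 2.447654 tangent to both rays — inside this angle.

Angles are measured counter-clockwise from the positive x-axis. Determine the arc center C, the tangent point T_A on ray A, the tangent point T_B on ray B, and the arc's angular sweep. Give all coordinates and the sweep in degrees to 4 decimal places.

bisector direction at 236.6781° = (-0.549343,-0.835597)
center distance |VC| = r/sin(θ/2) = 2.447654/sin(17.3450°) = 8.210193
C = V + |VC|·bis = (14.0919,2.3133)
T_A = V + ((C−V)·d_A)·d_A = V + 7.8369·d_A = (12.5405,4.2065)
T_B = V + ((C−V)·d_B)·d_B = V + 7.8369·d_B = (16.4450,1.6395)
sweep = 180° − θ = 145.3101°

center=(14.0919,2.3133) T_A=(12.5405,4.2065) T_B=(16.4450,1.6395) sweep=145.3101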